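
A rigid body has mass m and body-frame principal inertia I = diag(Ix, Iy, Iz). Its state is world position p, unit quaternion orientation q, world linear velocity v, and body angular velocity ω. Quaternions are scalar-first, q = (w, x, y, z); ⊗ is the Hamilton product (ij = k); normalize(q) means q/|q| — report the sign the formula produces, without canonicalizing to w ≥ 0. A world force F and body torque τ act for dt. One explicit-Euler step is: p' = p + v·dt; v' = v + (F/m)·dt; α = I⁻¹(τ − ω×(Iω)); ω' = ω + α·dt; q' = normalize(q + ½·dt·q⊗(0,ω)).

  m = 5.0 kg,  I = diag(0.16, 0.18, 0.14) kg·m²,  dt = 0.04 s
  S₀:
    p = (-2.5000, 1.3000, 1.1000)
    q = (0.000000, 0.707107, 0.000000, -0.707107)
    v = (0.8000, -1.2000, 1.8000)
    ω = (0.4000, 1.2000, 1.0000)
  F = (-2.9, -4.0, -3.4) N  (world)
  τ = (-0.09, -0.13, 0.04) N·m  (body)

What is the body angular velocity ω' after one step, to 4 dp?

(τ − ω×Iω)/I = (-0.2625, -0.7667, 0.2171)
ω + α·dt = (0.3895, 1.1693, 1.0087)

ω' = (0.3895, 1.1693, 1.0087)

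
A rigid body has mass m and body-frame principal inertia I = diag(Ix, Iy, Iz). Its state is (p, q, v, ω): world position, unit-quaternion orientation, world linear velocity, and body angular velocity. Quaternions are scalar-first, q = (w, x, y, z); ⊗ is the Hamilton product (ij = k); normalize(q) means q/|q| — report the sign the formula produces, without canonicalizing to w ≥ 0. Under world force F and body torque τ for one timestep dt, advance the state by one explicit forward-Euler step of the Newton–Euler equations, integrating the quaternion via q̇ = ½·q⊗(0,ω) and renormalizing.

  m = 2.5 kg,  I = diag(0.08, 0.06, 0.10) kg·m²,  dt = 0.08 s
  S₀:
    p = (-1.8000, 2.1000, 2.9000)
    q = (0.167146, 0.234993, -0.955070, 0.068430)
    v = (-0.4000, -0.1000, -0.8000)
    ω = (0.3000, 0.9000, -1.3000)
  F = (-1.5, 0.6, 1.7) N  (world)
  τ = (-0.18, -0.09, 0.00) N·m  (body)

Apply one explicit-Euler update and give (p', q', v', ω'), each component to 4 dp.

ω×(Iω) gyroscopic = (-0.0468, 0.0078, -0.0054)
angular accel α = (-1.6650, -1.6300, 0.0540)
ω' = ω + α·dt = (0.1668, 0.7696, -1.2957)
q⊗(0,ω) = (0.8780241, 1.2301478, 0.4764513, 0.2807249)
q + ½dt·q⊗(0,ω), renormalized = (0.2018, 0.2836, -0.9341, 0.0795)
new position p' = (-1.8320, 2.0920, 2.8360)
new velocity v' = (-0.4480, -0.0808, -0.7456)

p' = (-1.8320, 2.0920, 2.8360)
q' = (0.2018, 0.2836, -0.9341, 0.0795)
v' = (-0.4480, -0.0808, -0.7456)
ω' = (0.1668, 0.7696, -1.2957)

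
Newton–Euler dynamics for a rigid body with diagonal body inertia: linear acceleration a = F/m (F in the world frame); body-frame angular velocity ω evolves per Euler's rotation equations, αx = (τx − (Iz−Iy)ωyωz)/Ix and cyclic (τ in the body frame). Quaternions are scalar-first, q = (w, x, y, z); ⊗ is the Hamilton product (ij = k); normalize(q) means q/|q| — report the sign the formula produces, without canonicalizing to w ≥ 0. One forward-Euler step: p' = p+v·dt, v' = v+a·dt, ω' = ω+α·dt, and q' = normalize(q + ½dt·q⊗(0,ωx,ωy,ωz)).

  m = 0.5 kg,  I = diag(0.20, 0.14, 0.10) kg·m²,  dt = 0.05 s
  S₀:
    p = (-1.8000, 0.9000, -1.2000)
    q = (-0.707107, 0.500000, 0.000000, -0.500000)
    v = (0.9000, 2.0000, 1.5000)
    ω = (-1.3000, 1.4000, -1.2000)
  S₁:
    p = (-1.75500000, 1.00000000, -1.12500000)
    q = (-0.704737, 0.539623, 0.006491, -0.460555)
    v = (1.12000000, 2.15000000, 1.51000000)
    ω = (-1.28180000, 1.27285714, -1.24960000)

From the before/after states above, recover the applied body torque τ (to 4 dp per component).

τ = (0.1400, -0.2000, 0.0100)

Δω = ω₁−ω₀ = (0.01820000, -0.12714286, -0.04960000)
precession coupling = (0.0672, 0.1560, 0.1092)
τ = I·(Δω/dt) + ω₀×(Iω₀) = (0.1400, -0.2000, 0.0100)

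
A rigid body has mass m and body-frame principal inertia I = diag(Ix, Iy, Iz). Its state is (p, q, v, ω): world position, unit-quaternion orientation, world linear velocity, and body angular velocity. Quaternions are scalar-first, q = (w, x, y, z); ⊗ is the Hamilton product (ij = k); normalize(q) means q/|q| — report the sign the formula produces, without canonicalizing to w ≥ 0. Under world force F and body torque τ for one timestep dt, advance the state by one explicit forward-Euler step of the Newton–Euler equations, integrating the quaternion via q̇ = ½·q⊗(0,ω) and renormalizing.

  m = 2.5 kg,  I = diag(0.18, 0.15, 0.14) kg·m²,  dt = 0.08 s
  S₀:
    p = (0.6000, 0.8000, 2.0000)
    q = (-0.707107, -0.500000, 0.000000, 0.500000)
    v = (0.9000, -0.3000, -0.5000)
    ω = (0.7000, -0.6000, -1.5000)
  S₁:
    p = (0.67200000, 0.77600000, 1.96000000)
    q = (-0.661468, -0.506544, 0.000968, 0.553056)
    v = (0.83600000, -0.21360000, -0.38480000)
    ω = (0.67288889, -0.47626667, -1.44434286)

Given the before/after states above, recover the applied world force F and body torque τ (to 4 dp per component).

F = (-2.0000, 2.7000, 3.6000)
τ = (-0.0700, 0.1900, 0.1100)

velocity change Δv = (-0.06400000, 0.08640000, 0.11520000)
F = m·Δv/dt = (-2.0000, 2.7000, 3.6000)
Δω = ω₁−ω₀ = (-0.02711111, 0.12373333, 0.05565714)
applied torque τ = (-0.0700, 0.1900, 0.1100)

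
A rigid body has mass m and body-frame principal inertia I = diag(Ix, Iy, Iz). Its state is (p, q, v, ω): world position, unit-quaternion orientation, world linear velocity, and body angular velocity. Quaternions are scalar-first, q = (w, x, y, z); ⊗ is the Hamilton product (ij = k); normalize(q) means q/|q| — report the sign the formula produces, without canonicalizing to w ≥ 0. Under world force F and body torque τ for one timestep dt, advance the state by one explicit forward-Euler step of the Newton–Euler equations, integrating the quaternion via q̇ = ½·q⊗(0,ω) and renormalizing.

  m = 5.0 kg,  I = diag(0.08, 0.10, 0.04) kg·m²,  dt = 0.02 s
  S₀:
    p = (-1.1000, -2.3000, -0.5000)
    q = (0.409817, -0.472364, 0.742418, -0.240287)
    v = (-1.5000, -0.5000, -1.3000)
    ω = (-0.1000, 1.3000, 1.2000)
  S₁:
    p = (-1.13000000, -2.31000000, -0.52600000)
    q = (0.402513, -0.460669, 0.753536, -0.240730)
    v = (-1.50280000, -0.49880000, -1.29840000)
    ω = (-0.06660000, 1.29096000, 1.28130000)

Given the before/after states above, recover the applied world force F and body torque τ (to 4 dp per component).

velocity change Δv = (-0.00280000, 0.00120000, 0.00160000)
F = m·Δv/dt = (-0.7000, 0.3000, 0.4000)
rate change Δω = (0.03340000, -0.00904000, 0.08130000)
I·α + gyro = (0.0400, -0.0500, 0.1600)

F = (-0.7000, 0.3000, 0.4000)
τ = (0.0400, -0.0500, 0.1600)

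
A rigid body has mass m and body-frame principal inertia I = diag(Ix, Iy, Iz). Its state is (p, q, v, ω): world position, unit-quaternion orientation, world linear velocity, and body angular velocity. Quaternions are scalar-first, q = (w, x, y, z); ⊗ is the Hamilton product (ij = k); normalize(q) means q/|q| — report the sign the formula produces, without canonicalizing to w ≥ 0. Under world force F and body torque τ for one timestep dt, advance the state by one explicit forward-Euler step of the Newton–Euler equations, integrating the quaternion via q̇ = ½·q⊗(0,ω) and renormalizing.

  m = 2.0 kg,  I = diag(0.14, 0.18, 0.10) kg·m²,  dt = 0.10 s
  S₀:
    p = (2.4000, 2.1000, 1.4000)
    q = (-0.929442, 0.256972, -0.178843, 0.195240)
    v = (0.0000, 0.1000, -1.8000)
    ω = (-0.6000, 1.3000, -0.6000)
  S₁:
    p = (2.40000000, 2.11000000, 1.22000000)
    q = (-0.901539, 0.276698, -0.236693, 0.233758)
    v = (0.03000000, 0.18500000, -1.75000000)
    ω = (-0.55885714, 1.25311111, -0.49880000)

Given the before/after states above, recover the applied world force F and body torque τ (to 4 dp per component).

Δv = v₁−v₀ = (0.03000000, 0.08500000, 0.05000000)
applied force F = (0.6000, 1.7000, 1.0000)
Δω = ω₁−ω₀ = (0.04114286, -0.04688889, 0.10120000)
applied torque τ = (0.1200, -0.0700, 0.0700)

F = (0.6000, 1.7000, 1.0000)
τ = (0.1200, -0.0700, 0.0700)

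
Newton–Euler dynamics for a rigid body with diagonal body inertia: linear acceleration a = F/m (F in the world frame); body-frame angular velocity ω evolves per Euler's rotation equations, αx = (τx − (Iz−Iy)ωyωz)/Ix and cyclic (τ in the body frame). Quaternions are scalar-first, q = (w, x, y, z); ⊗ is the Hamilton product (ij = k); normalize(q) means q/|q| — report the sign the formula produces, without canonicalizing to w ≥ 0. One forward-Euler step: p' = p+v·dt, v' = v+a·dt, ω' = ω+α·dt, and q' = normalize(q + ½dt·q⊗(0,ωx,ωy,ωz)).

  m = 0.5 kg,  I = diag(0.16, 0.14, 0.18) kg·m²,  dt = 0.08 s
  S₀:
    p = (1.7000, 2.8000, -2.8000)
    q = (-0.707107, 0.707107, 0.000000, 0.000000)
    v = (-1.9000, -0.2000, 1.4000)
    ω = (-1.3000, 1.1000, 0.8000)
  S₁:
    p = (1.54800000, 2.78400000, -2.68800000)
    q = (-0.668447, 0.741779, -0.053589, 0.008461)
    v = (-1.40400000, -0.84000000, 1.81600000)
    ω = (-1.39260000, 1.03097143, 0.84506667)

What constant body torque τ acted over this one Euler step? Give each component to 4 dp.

τ = (-0.1500, -0.1000, 0.1300)

Δω = ω₁−ω₀ = (-0.09260000, -0.06902857, 0.04506667)
gyro term ω₀×Iω₀ = (0.0352, 0.0208, 0.0286)
applied torque τ = (-0.1500, -0.1000, 0.1300)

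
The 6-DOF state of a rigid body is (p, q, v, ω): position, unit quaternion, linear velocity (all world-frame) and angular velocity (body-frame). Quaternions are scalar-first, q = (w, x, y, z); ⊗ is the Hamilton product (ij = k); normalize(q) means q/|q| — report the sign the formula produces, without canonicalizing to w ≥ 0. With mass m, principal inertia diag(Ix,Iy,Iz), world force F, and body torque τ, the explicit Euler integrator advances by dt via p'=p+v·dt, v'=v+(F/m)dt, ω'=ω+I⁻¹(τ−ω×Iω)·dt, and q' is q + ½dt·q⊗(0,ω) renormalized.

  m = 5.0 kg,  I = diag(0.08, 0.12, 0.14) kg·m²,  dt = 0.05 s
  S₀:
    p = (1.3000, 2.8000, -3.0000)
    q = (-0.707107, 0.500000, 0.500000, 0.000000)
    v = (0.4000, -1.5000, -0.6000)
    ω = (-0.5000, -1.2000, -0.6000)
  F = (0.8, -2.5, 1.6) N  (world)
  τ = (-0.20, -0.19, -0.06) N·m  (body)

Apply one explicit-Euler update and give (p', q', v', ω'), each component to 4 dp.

p' = (1.3200, 2.7250, -3.0300)
q' = (-0.6854, 0.5010, 0.5284, 0.0019)
v' = (0.4080, -1.5250, -0.5840)
ω' = (-0.6340, -1.2717, -0.6300)

a = (0.1600, -0.5000, 0.3200)
p + v·dt = (1.3200, 2.7250, -3.0300)
v' = v + a·dt = (0.4080, -1.5250, -0.5840)
ω×(Iω) gyroscopic = (0.0144, -0.0180, 0.0240)
(τ − ω×Iω)/I = (-2.6800, -1.4333, -0.6000)
ω + α·dt = (-0.6340, -1.2717, -0.6300)
2q̇ = q⊗(0,ω) = (0.8500000, 0.0535535, 1.1485284, 0.0742642)
updated quaternion q' = (-0.6854, 0.5010, 0.5284, 0.0019)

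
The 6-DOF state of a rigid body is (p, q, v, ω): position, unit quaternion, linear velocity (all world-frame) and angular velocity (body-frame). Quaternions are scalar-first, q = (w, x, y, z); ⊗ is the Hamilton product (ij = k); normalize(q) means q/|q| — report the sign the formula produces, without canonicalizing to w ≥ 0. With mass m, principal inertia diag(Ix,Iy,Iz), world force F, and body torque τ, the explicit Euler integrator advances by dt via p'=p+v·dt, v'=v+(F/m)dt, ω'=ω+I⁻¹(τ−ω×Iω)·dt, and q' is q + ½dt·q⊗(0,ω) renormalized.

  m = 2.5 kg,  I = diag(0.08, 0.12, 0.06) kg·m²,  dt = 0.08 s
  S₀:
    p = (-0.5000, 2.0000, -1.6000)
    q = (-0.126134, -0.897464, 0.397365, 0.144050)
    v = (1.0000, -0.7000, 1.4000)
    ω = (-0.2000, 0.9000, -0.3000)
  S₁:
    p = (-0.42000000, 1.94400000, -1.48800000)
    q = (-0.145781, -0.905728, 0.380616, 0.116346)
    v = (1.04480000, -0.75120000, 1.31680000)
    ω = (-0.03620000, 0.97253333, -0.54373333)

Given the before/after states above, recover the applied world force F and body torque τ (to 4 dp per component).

F = (1.4000, -1.6000, -2.6000)
τ = (0.1800, 0.1100, -0.1900)

velocity change Δv = (0.04480000, -0.05120000, -0.08320000)
F = m·Δv/dt = (1.4000, -1.6000, -2.6000)
Δω = ω₁−ω₀ = (0.16380000, 0.07253333, -0.24373333)
ω₀×(Iω₀) = (0.0162, 0.0012, -0.0072)
I·α + gyro = (0.1800, 0.1100, -0.1900)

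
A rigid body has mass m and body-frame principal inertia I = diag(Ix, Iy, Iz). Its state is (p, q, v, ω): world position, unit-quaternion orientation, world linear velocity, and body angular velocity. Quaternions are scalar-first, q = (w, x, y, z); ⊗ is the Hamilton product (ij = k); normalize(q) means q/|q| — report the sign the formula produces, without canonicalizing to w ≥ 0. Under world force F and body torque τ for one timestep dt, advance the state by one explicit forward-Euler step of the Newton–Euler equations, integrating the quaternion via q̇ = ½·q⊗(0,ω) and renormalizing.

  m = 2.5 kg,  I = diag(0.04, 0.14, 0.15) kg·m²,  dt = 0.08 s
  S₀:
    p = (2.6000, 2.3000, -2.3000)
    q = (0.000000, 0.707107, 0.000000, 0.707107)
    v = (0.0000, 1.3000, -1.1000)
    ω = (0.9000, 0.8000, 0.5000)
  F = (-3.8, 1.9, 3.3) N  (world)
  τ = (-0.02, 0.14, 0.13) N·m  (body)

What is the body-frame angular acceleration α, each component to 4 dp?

gyro term ω×Iω = (0.0040, -0.0495, 0.0720)
α = I⁻¹(τ − ω×Iω) = (-0.6000, 1.3536, 0.3867)

α = (-0.6000, 1.3536, 0.3867)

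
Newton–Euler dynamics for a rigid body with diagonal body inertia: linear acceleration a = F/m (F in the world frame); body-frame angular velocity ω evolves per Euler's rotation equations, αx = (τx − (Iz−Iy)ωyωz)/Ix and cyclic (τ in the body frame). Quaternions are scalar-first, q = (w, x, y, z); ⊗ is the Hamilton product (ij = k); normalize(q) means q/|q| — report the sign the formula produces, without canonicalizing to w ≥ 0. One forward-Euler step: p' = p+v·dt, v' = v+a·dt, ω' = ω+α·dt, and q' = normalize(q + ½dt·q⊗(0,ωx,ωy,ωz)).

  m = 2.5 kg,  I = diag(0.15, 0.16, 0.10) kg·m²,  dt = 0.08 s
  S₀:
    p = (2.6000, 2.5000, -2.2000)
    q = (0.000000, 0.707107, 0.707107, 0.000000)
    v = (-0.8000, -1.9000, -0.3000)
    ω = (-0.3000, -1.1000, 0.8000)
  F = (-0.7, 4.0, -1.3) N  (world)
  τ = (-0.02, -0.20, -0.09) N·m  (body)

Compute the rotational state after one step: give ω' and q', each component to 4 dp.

(τ − ω×Iω)/I = (-0.4853, -1.1750, -0.9330)
ω' = ω + α·dt = (-0.3388, -1.1940, 0.7254)
Hamilton product q⊗(0,ω) = (0.9899498, 0.5656856, -0.5656856, -0.5656856)
q' = normalize(q + ½dt·q⊗(0,ω)) = (0.0395, 0.7286, 0.6834, -0.0226)

ω' = (-0.3388, -1.1940, 0.7254)
q' = (0.0395, 0.7286, 0.6834, -0.0226)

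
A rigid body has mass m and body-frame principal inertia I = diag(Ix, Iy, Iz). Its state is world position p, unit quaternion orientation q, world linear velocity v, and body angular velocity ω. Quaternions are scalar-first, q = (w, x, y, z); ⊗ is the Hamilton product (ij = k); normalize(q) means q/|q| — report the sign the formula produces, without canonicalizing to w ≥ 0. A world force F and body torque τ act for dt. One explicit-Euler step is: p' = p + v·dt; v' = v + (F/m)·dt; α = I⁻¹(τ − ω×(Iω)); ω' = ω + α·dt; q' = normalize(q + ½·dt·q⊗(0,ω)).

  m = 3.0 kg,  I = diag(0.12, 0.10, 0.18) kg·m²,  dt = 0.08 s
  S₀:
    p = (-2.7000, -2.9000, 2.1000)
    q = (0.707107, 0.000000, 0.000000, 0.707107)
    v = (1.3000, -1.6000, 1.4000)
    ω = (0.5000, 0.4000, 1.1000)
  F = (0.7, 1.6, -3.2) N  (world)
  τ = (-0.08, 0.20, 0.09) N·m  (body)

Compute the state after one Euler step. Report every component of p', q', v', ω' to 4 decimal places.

p' = (-2.5960, -3.0280, 2.2120)
q' = (0.6751, 0.0028, 0.0254, 0.7373)
v' = (1.3187, -1.5573, 1.3147)
ω' = (0.4232, 0.5864, 1.1418)

precession coupling ω×(Iω) = (0.0352, -0.0330, -0.0040)
angular accel α = (-0.9600, 2.3300, 0.5222)
new body rate ω' = (0.4232, 0.5864, 1.1418)
q⊗(0,ω) = (-0.7778177, 0.0707107, 0.6363963, 0.7778177)
q' = normalize(q + ½dt·q⊗(0,ω)) = (0.6751, 0.0028, 0.0254, 0.7373)
linear accel F/m = (0.2333, 0.5333, -1.0667)
p + v·dt = (-2.5960, -3.0280, 2.2120)
v + (F/m)dt = (1.3187, -1.5573, 1.3147)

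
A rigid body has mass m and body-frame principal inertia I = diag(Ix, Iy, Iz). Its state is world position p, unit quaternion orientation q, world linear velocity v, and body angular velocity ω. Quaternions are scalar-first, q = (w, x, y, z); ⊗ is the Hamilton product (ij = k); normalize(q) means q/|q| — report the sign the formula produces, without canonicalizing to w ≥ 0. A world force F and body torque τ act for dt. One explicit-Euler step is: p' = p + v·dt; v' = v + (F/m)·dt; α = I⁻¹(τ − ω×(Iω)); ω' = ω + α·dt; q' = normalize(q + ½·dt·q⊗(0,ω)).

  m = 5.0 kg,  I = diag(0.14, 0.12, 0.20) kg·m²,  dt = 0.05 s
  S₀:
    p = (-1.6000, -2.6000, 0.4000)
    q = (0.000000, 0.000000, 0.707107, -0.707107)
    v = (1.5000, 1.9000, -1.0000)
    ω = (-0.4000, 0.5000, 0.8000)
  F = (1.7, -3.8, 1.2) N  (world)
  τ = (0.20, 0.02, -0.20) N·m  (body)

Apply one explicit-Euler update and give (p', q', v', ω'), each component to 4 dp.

p' = (-1.5250, -2.5050, 0.3500)
q' = (0.0053, 0.0230, 0.7139, -0.6998)
v' = (1.5170, 1.8620, -0.9880)
ω' = (-0.3400, 0.5003, 0.7490)

linear accel F/m = (0.3400, -0.7600, 0.2400)
new position p' = (-1.5250, -2.5050, 0.3500)
v + (F/m)dt = (1.5170, 1.8620, -0.9880)
α = I⁻¹(τ − ω×Iω) = (1.2000, 0.0067, -1.0200)
new body rate ω' = (-0.3400, 0.5003, 0.7490)
2q̇ = q⊗(0,ω) = (0.2121321, 0.9192391, 0.2828428, 0.2828428)
updated quaternion q' = (0.0053, 0.0230, 0.7139, -0.6998)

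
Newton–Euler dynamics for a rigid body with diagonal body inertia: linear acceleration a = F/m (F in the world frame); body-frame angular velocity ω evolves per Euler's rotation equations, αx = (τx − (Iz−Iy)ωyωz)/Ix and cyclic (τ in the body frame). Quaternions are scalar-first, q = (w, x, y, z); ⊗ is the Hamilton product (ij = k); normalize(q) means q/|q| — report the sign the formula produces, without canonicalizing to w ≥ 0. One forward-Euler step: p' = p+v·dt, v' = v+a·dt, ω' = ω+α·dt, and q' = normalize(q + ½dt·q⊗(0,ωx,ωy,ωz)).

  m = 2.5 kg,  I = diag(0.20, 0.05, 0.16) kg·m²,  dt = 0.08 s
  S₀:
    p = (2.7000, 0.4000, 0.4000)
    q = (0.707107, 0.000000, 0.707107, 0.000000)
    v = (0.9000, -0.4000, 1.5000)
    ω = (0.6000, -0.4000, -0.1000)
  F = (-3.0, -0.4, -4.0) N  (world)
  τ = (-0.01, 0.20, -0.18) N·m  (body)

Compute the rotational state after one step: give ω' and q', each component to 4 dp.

ω' = (0.5942, -0.0762, -0.2080)
q' = (0.7181, 0.0141, 0.6955, -0.0198)

gyro term ω×Iω = (0.0044, -0.0024, 0.0360)
(τ − ω×Iω)/I = (-0.0720, 4.0480, -1.3500)
new body rate ω' = (0.5942, -0.0762, -0.2080)
q⊗(0,ω) = (0.2828428, 0.3535535, -0.2828428, -0.4949749)
updated quaternion q' = (0.7181, 0.0141, 0.6955, -0.0198)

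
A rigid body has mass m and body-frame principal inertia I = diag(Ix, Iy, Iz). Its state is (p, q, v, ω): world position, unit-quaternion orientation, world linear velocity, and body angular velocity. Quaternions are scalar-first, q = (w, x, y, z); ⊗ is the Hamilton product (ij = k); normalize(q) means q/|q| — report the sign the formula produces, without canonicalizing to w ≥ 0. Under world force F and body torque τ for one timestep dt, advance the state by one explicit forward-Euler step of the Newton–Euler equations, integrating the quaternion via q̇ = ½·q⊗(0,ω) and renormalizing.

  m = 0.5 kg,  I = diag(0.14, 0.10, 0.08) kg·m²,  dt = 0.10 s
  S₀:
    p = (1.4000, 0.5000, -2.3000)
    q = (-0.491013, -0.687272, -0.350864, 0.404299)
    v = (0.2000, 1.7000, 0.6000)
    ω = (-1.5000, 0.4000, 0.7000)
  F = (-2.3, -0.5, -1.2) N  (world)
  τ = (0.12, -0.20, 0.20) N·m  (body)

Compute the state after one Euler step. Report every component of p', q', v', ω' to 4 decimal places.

a = F/m = (-4.6000, -1.0000, -2.4000)
p' = p + v·dt = (1.4200, 0.6700, -2.2400)
new velocity v' = (-0.2600, 1.6000, 0.3600)
α = I⁻¹(τ − ω×Iω) = (0.8971, -1.3700, 2.2000)
ω + α·dt = (-1.4103, 0.2630, 0.9200)
Hamilton product q⊗(0,ω) = (-1.1735717, 0.3291951, -0.3217633, -1.1449139)
updated quaternion q' = (-0.5477, -0.6684, -0.3656, 0.3458)

p' = (1.4200, 0.6700, -2.2400)
q' = (-0.5477, -0.6684, -0.3656, 0.3458)
v' = (-0.2600, 1.6000, 0.3600)
ω' = (-1.4103, 0.2630, 0.9200)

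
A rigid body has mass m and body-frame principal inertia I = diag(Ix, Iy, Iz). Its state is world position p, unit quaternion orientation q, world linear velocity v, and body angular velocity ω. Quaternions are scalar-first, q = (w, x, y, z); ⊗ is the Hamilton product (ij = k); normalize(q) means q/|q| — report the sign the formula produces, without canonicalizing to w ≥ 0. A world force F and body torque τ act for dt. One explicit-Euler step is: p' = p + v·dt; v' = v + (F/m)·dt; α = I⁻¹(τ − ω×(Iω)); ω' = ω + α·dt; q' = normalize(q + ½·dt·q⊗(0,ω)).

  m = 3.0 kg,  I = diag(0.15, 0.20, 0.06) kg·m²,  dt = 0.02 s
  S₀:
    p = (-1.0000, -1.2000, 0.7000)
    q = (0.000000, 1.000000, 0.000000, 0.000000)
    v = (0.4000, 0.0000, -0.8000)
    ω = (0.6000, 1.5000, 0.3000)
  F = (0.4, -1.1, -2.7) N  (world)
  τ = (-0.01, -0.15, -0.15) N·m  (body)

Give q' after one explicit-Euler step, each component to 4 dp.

q' = (-0.0060, 0.9999, -0.0030, 0.0150)

q⊗(0,ω) = (-0.6000000, 0.0000000, -0.3000000, 1.5000000)
q' = normalize(q + ½dt·q⊗(0,ω)) = (-0.0060, 0.9999, -0.0030, 0.0150)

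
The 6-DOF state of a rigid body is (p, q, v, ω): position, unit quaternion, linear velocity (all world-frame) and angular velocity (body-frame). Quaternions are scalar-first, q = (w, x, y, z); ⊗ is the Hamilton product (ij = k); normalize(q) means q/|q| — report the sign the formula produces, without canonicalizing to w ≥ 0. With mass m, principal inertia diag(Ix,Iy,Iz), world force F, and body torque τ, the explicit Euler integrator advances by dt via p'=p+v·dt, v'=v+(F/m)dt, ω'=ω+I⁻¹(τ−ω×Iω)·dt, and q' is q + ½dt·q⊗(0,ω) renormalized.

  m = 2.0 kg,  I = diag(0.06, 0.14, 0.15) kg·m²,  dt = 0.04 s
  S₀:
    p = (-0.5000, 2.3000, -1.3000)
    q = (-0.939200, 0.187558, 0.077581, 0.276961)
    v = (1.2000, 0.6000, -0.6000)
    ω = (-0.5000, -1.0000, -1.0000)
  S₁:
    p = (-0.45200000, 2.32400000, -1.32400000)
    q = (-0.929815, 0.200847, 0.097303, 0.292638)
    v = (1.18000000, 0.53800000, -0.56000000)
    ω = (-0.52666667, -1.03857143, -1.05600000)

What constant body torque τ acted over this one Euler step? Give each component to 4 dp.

τ = (-0.0300, -0.1800, -0.1700)

Δω = ω₁−ω₀ = (-0.02666667, -0.03857143, -0.05600000)
ω₀×(Iω₀) = (0.0100, -0.0450, 0.0400)
I·α + gyro = (-0.0300, -0.1800, -0.1700)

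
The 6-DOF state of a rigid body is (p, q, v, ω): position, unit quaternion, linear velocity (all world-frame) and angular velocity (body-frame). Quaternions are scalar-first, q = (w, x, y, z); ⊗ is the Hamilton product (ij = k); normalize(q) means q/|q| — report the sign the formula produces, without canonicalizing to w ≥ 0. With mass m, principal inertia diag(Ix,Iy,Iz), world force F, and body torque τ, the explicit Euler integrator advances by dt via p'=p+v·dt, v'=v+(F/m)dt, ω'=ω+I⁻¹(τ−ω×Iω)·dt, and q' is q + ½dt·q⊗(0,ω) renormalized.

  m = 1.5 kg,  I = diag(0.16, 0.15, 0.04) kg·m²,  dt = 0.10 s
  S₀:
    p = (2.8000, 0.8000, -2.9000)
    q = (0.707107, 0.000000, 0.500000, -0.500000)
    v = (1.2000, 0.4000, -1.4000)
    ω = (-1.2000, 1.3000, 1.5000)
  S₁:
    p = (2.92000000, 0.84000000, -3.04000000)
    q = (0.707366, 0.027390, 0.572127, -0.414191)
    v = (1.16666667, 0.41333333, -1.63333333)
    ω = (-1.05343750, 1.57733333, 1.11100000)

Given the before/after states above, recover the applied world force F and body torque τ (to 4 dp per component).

ω₁ − ω₀ = (0.14656250, 0.27733333, -0.38900000)
I·α + gyro = (0.0200, 0.2000, -0.1400)
v₁ − v₀ = (-0.03333333, 0.01333333, -0.23333333)
m·(v₁−v₀)/dt = (-0.5000, 0.2000, -3.5000)

F = (-0.5000, 0.2000, -3.5000)
τ = (0.0200, 0.2000, -0.1400)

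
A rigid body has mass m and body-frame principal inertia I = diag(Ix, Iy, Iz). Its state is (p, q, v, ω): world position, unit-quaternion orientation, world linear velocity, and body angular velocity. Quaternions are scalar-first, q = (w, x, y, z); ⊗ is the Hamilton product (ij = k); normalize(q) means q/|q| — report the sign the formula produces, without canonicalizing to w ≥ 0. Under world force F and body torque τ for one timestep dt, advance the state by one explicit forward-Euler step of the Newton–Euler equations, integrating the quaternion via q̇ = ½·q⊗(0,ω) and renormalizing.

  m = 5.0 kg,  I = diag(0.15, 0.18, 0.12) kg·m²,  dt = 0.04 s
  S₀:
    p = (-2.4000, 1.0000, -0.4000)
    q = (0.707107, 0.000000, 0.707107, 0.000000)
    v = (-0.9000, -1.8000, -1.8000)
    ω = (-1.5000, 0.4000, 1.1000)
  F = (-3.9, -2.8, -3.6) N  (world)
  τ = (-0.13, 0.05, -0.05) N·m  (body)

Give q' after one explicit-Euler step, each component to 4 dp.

q⊗(0,ω) = (-0.2828428, -0.2828428, 0.2828428, 1.8384782)
q' = normalize(q + ½dt·q⊗(0,ω)) = (0.7009, -0.0057, 0.7122, 0.0367)

q' = (0.7009, -0.0057, 0.7122, 0.0367)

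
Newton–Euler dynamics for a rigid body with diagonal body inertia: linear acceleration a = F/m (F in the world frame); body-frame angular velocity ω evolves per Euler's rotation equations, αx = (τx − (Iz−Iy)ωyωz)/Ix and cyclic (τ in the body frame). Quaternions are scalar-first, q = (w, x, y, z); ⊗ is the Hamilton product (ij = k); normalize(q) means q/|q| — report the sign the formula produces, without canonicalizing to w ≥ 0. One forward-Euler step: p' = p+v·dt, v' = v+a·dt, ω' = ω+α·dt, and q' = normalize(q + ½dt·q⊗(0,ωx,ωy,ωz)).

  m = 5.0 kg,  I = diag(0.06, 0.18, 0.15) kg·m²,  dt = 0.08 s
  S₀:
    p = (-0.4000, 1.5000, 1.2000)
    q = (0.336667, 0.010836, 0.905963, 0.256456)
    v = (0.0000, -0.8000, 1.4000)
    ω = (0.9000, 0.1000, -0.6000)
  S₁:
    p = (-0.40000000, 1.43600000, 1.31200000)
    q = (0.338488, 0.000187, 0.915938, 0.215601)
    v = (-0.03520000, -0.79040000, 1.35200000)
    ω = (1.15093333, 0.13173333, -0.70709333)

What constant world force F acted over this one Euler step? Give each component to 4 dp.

velocity change Δv = (-0.03520000, 0.00960000, -0.04800000)
applied force F = (-2.2000, 0.6000, -3.0000)

F = (-2.2000, 0.6000, -3.0000)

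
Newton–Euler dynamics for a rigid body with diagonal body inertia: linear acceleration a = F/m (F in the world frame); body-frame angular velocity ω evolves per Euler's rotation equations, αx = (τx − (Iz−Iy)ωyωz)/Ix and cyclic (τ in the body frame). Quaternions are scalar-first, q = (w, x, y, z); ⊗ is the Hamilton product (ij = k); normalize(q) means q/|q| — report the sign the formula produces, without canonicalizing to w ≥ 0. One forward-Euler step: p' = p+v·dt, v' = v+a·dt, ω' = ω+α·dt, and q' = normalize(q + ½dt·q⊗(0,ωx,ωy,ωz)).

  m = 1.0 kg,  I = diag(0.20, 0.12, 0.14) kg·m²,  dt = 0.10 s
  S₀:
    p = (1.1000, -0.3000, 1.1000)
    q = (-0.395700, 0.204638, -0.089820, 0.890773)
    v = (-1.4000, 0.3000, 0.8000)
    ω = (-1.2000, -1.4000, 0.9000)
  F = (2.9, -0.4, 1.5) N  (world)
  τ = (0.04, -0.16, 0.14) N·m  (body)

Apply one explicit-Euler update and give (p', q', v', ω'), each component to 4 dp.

new position p' = (0.9600, -0.2700, 1.1800)
v' = v + a·dt = (-1.1100, 0.2600, 0.9500)
ω×(Iω) gyroscopic = (-0.0252, -0.0648, -0.1344)
angular accel α = (0.3260, -0.7933, 1.9600)
ω + α·dt = (-1.1674, -1.4793, 1.0960)
2q̇ = q⊗(0,ω) = (-0.6818781, 1.6410842, -0.6991218, -0.7504072)
updated quaternion q' = (-0.4275, 0.2852, -0.1241, 0.8488)

p' = (0.9600, -0.2700, 1.1800)
q' = (-0.4275, 0.2852, -0.1241, 0.8488)
v' = (-1.1100, 0.2600, 0.9500)
ω' = (-1.1674, -1.4793, 1.0960)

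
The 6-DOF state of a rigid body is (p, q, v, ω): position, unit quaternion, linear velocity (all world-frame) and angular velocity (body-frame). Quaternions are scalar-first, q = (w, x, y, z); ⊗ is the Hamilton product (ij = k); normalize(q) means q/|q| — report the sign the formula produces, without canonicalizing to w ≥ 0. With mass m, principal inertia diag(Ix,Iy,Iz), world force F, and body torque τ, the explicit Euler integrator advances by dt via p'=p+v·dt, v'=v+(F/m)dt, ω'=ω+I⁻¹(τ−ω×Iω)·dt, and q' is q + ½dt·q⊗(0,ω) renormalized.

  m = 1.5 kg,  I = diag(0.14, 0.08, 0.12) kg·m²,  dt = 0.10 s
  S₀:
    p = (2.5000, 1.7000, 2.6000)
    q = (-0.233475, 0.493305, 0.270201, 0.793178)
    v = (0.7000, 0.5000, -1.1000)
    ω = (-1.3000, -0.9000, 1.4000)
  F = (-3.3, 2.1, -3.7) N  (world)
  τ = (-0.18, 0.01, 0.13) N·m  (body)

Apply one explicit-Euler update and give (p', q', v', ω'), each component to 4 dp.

p' = (2.5700, 1.7500, 2.4900)
q' = (-0.2434, 0.5600, 0.1935, 0.7679)
v' = (0.4800, 0.6400, -1.3467)
ω' = (-1.3926, -0.8420, 1.5668)

gyro term ω×Iω = (-0.0504, -0.0364, -0.0702)
angular accel α = (-0.9257, 0.5800, 1.6683)
ω + α·dt = (-1.3926, -0.8420, 1.5668)
2q̇ = q⊗(0,ω) = (-0.2259718, 1.3956591, -1.5116309, -0.4195782)
q' = normalize(q + ½dt·q⊗(0,ω)) = (-0.2434, 0.5600, 0.1935, 0.7679)
a = F/m = (-2.2000, 1.4000, -2.4667)
new position p' = (2.5700, 1.7500, 2.4900)
v + (F/m)dt = (0.4800, 0.6400, -1.3467)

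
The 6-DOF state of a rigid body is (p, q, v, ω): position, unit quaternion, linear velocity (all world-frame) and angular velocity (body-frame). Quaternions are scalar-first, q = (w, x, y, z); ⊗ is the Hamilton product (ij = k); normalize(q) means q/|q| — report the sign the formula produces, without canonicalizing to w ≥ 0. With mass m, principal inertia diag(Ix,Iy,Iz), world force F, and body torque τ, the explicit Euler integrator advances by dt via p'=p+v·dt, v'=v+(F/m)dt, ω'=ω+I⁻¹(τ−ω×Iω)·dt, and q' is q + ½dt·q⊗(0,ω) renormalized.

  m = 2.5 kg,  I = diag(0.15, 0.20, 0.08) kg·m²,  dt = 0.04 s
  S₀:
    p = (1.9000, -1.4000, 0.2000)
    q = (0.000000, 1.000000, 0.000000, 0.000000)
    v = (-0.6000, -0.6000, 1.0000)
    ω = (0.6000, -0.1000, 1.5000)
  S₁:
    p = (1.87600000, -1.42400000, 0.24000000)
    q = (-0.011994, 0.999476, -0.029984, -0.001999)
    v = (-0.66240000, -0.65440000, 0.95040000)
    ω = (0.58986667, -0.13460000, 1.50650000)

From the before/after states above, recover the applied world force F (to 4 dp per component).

velocity change Δv = (-0.06240000, -0.05440000, -0.04960000)
applied force F = (-3.9000, -3.4000, -3.1000)

F = (-3.9000, -3.4000, -3.1000)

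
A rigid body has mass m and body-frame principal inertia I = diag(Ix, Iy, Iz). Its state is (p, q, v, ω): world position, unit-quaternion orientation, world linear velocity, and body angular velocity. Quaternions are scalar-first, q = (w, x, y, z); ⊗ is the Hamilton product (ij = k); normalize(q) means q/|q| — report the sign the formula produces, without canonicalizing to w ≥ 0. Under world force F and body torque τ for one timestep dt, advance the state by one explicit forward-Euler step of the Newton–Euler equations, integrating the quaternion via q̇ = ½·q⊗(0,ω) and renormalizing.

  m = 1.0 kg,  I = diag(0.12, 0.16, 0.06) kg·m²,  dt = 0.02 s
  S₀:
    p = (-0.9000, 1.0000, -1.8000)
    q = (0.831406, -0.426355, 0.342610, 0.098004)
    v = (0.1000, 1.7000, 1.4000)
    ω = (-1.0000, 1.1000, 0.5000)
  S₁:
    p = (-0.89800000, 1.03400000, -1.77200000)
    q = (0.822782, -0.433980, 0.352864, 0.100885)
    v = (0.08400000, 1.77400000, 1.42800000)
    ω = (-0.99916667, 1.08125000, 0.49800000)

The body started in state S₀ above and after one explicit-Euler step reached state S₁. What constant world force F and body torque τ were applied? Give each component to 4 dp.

F = (-0.8000, 3.7000, 1.4000)
τ = (-0.0500, -0.1800, -0.0500)

v₁ − v₀ = (-0.01600000, 0.07400000, 0.02800000)
F = m·Δv/dt = (-0.8000, 3.7000, 1.4000)
rate change Δω = (0.00083333, -0.01875000, -0.00200000)
I·α + gyro = (-0.0500, -0.1800, -0.0500)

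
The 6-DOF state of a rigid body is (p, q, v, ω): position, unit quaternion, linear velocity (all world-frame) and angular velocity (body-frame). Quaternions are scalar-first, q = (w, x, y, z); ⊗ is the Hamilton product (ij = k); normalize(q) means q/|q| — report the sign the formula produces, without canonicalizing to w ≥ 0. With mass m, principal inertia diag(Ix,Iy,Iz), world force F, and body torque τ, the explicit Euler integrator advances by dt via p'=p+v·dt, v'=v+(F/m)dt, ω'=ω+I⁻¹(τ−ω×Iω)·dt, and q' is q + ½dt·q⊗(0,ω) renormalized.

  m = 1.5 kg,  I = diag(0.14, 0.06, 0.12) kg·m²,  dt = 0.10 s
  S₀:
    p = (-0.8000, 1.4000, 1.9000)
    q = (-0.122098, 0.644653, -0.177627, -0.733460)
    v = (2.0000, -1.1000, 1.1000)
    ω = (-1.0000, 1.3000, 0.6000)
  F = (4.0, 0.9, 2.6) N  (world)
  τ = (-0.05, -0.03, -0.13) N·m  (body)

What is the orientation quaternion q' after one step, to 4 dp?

q' = (-0.0561, 0.6905, -0.1676, -0.7014)

q⊗(0,ω) = (1.3156441, 0.9690198, 0.1879408, 0.5871631)
updated quaternion q' = (-0.0561, 0.6905, -0.1676, -0.7014)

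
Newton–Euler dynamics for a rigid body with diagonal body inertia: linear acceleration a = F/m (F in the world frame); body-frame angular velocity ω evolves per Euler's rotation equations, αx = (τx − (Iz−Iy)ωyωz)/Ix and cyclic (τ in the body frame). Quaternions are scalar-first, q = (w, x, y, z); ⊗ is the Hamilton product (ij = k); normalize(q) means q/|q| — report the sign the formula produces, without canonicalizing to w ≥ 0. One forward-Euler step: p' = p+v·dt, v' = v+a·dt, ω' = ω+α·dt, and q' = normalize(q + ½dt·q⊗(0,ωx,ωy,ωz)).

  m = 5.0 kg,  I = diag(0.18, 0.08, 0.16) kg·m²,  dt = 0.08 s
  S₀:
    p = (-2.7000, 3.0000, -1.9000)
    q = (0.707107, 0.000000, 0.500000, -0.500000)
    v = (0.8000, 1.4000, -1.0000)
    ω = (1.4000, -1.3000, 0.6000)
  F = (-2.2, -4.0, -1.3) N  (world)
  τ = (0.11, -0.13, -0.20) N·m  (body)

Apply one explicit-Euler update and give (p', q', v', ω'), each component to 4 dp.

ω×(Iω) gyroscopic = (-0.0624, 0.0168, 0.1820)
angular accel α = (0.9578, -1.8350, -2.3875)
new body rate ω' = (1.4766, -1.4468, 0.4090)
2q̇ = q⊗(0,ω) = (0.9500000, 0.6399498, -1.6192391, -0.2757358)
updated quaternion q' = (0.7427, 0.0255, 0.4338, -0.5094)
a = (-0.4400, -0.8000, -0.2600)
p' = p + v·dt = (-2.6360, 3.1120, -1.9800)
new velocity v' = (0.7648, 1.3360, -1.0208)

p' = (-2.6360, 3.1120, -1.9800)
q' = (0.7427, 0.0255, 0.4338, -0.5094)
v' = (0.7648, 1.3360, -1.0208)
ω' = (1.4766, -1.4468, 0.4090)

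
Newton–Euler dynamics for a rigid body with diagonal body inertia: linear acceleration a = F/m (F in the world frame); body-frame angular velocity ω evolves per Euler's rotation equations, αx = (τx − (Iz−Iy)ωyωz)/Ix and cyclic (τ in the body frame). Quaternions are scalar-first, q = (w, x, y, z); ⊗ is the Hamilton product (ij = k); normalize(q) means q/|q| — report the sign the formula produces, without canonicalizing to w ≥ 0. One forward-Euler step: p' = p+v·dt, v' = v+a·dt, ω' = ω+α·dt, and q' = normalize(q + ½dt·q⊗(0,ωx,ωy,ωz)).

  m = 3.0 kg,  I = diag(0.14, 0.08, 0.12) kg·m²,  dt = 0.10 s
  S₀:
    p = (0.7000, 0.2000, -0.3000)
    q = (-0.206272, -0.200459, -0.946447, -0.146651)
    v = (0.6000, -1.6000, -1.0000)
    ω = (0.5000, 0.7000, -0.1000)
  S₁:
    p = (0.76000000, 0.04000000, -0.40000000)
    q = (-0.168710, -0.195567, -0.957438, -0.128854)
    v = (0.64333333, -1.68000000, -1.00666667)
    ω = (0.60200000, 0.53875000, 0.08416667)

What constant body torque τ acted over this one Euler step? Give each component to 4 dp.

rate change Δω = (0.10200000, -0.16125000, 0.18416667)
ω₀×(Iω₀) = (-0.0028, -0.0010, -0.0210)
I·α + gyro = (0.1400, -0.1300, 0.2000)

τ = (0.1400, -0.1300, 0.2000)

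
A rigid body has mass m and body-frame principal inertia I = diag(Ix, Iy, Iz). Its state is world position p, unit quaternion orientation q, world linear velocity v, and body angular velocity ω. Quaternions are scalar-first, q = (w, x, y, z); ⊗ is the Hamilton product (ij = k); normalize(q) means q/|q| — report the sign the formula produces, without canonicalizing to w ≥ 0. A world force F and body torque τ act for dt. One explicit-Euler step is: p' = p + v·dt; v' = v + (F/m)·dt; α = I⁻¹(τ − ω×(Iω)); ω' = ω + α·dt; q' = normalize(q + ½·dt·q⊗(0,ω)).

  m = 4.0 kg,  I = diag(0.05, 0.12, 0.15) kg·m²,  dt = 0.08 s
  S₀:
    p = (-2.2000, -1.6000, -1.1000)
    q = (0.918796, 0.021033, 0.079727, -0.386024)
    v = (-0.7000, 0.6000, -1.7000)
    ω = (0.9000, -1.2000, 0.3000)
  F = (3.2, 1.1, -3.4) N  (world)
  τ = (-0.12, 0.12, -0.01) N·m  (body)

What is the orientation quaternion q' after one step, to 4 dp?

q⊗(0,ω) = (0.1925499, 0.3876057, -1.4562867, 0.1786449)
q + ½dt·q⊗(0,ω), renormalized = (0.9248, 0.0365, 0.0214, -0.3782)

q' = (0.9248, 0.0365, 0.0214, -0.3782)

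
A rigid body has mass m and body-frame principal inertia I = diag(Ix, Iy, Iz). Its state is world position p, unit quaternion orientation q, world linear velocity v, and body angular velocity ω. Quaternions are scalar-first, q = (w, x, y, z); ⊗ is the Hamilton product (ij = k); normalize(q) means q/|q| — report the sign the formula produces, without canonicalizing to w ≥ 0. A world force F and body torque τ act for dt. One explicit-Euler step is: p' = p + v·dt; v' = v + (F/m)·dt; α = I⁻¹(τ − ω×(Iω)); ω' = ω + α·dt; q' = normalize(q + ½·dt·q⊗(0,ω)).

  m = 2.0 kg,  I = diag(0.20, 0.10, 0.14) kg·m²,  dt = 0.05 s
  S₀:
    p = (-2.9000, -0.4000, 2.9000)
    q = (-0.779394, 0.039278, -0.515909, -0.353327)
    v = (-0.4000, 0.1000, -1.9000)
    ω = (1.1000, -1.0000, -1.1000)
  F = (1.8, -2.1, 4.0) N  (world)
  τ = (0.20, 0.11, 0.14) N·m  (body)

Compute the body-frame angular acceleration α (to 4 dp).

α = (0.7800, 1.8260, 0.2143)

ω×(Iω) gyroscopic = (0.0440, -0.0726, 0.1100)
α = I⁻¹(τ − ω×Iω) = (0.7800, 1.8260, 0.2143)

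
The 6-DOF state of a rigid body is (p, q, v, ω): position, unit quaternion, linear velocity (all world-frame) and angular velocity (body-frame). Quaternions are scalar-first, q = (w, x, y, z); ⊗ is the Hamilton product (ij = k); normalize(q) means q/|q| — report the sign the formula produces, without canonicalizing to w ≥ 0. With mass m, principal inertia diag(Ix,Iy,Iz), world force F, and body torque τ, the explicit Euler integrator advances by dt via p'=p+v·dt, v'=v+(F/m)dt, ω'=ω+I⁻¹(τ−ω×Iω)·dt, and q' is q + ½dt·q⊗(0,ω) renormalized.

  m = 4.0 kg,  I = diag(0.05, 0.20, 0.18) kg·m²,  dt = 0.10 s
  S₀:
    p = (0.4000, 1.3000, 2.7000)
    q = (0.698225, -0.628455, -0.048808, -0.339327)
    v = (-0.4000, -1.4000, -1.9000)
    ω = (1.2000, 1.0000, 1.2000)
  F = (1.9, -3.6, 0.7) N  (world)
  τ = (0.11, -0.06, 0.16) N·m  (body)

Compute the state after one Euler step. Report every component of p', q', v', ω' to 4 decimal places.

p + v·dt = (0.3600, 1.1600, 2.5100)
v + (F/m)dt = (-0.3525, -1.4900, -1.8825)
ω×(Iω) gyroscopic = (-0.0240, -0.1872, 0.1800)
α = I⁻¹(τ − ω×Iω) = (2.6800, 0.6360, -0.1111)
ω + α·dt = (1.4680, 1.0636, 1.1889)
Hamilton product q⊗(0,ω) = (1.2101464, 1.1186274, 1.0451786, 0.2679846)
q + ½dt·q⊗(0,ω), renormalized = (0.7551, -0.5698, 0.0034, -0.3244)

p' = (0.3600, 1.1600, 2.5100)
q' = (0.7551, -0.5698, 0.0034, -0.3244)
v' = (-0.3525, -1.4900, -1.8825)
ω' = (1.4680, 1.0636, 1.1889)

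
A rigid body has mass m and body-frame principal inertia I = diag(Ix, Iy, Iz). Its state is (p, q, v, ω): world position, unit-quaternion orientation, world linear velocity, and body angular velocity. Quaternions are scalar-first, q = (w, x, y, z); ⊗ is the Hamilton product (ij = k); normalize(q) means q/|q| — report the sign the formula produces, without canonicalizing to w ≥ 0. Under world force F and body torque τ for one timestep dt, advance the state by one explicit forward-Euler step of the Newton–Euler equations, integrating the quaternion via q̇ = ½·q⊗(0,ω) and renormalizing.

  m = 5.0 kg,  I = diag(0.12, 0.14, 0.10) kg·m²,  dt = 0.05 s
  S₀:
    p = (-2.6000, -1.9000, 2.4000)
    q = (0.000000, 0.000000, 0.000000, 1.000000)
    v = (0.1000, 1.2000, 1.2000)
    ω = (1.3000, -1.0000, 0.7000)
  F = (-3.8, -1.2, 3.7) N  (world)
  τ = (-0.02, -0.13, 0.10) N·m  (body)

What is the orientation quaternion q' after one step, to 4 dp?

Hamilton product q⊗(0,ω) = (-0.7000000, 1.0000000, 1.3000000, 0.0000000)
updated quaternion q' = (-0.0175, 0.0250, 0.0325, 0.9990)

q' = (-0.0175, 0.0250, 0.0325, 0.9990)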